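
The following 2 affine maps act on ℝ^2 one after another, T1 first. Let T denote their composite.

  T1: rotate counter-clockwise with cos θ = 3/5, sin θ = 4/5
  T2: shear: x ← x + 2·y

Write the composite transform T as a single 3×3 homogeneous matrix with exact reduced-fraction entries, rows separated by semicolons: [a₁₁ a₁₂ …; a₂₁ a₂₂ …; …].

T1 = [3/5 -4/5 0; 4/5 3/5 0; 0 0 1]
T2·T1 = [11/5 2/5 0; 4/5 3/5 0; 0 0 1]

T = [11/5 2/5 0; 4/5 3/5 0; 0 0 1]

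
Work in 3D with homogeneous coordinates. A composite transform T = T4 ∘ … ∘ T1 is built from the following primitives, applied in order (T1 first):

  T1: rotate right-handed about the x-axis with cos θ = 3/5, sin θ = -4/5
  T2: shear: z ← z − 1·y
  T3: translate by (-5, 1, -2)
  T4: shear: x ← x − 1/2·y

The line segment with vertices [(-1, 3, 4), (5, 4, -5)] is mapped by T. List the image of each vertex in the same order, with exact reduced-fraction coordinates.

T1 rotate right-handed about the x-axis with cos θ = 3/5, sin θ = -4/5: (-1, 3, 4) → (-1, 5, 0); (5, 4, -5) → (5, -8/5, -31/5)
T2 shear: z ← z − 1·y: (-1, 5, 0) → (-1, 5, -5); (5, -8/5, -31/5) → (5, -8/5, -23/5)
T3 translate by (-5, 1, -2): (-1, 5, -5) → (-6, 6, -7); (5, -8/5, -23/5) → (0, -3/5, -33/5)
T4 shear: x ← x − 1/2·y: (-6, 6, -7) → (-9, 6, -7); (0, -3/5, -33/5) → (3/10, -3/5, -33/5)

image vertices: (-9, 6, -7), (3/10, -3/5, -33/5)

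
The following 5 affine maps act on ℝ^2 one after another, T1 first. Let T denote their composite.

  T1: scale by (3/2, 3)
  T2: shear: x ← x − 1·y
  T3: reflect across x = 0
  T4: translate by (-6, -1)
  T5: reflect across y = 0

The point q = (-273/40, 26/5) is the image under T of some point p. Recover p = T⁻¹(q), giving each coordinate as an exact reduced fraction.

T1 = [3/2 0 0; 0 3 0; 0 0 1]
T2·T1 = [3/2 -3 0; 0 3 0; 0 0 1]
T3·…·T1 = [-3/2 3 0; 0 3 0; 0 0 1]
T4·…·T1 = [-3/2 3 -6; 0 3 -1; 0 0 1]
T5·…·T1 = [-3/2 3 -6; 0 -3 1; 0 0 1]
det M = 9/2; M⁻¹ = [-2/3 -2/3 -10/3; 0 -1/3 1/3; 0 0 1]
M⁻¹ · (-273/40, 26/5)ᵀ = (-9/4, -7/5)ᵀ

p = (-9/4, -7/5)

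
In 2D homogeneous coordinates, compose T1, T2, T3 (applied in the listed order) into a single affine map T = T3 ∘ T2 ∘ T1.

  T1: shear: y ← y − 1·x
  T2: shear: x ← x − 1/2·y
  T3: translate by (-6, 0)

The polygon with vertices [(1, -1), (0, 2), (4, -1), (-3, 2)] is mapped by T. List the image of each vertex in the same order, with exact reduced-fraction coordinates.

image vertices: (-4, -2), (-7, 2), (1/2, -5), (-23/2, 5)

T1 shear: y ← y − 1·x: (1, -1) → (1, -2); (0, 2) → (0, 2); (4, -1) → (4, -5); (-3, 2) → (-3, 5)
T2 shear: x ← x − 1/2·y: (1, -2) → (2, -2); (0, 2) → (-1, 2); (4, -5) → (13/2, -5); (-3, 5) → (-11/2, 5)
T3 translate by (-6, 0): (2, -2) → (-4, -2); (-1, 2) → (-7, 2); (13/2, -5) → (1/2, -5); (-11/2, 5) → (-23/2, 5)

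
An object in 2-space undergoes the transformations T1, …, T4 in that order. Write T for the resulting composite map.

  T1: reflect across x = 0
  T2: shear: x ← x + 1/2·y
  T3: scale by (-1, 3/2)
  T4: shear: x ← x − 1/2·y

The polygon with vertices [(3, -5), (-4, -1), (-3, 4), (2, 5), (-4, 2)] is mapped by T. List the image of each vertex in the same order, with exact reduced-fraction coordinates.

T1 reflect across x = 0: (3, -5) → (-3, -5); (-4, -1) → (4, -1); (-3, 4) → (3, 4); (2, 5) → (-2, 5); (-4, 2) → (4, 2)
T2 shear: x ← x + 1/2·y: (-3, -5) → (-11/2, -5); (4, -1) → (7/2, -1); (3, 4) → (5, 4); (-2, 5) → (1/2, 5); (4, 2) → (5, 2)
T3 scale by (-1, 3/2): (-11/2, -5) → (11/2, -15/2); (7/2, -1) → (-7/2, -3/2); (5, 4) → (-5, 6); (1/2, 5) → (-1/2, 15/2); (5, 2) → (-5, 3)
T4 shear: x ← x − 1/2·y: (11/2, -15/2) → (37/4, -15/2); (-7/2, -3/2) → (-11/4, -3/2); (-5, 6) → (-8, 6); (-1/2, 15/2) → (-17/4, 15/2); (-5, 3) → (-13/2, 3)

image vertices: (37/4, -15/2), (-11/4, -3/2), (-8, 6), (-17/4, 15/2), (-13/2, 3)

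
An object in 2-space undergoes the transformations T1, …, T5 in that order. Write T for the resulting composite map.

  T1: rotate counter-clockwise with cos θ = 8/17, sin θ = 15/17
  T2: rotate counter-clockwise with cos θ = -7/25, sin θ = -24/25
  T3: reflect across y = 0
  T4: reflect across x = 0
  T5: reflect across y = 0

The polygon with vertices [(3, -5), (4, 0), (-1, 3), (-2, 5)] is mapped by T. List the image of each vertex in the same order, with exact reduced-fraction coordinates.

image vertices: (573/425, -2411/425), (-1216/425, -1188/425), (-587/425, 1209/425), (-877/425, 2114/425)

T1 rotate counter-clockwise with cos θ = 8/17, sin θ = 15/17: (3, -5) → (99/17, 5/17); (4, 0) → (32/17, 60/17); (-1, 3) → (-53/17, 9/17); (-2, 5) → (-91/17, 10/17)
T2 rotate counter-clockwise with cos θ = -7/25, sin θ = -24/25: (99/17, 5/17) → (-573/425, -2411/425); (32/17, 60/17) → (1216/425, -1188/425); (-53/17, 9/17) → (587/425, 1209/425); (-91/17, 10/17) → (877/425, 2114/425)
T3 reflect across y = 0: (-573/425, -2411/425) → (-573/425, 2411/425); (1216/425, -1188/425) → (1216/425, 1188/425); (587/425, 1209/425) → (587/425, -1209/425); (877/425, 2114/425) → (877/425, -2114/425)
T4 reflect across x = 0: (-573/425, 2411/425) → (573/425, 2411/425); (1216/425, 1188/425) → (-1216/425, 1188/425); (587/425, -1209/425) → (-587/425, -1209/425); (877/425, -2114/425) → (-877/425, -2114/425)
T5 reflect across y = 0: (573/425, 2411/425) → (573/425, -2411/425); (-1216/425, 1188/425) → (-1216/425, -1188/425); (-587/425, -1209/425) → (-587/425, 1209/425); (-877/425, -2114/425) → (-877/425, 2114/425)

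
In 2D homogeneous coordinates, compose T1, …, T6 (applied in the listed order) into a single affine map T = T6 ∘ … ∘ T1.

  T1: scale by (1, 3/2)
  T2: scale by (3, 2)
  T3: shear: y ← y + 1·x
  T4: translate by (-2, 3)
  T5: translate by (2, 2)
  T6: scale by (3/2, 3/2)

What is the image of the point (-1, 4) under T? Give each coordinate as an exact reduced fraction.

T(p) = (-9/2, 21)

T1 scale by (1, 3/2): (-1, 4) → (-1, 6)
T2 scale by (3, 2): (-1, 6) → (-3, 12)
T3 shear: y ← y + 1·x: (-3, 12) → (-3, 9)
T4 translate by (-2, 3): (-3, 9) → (-5, 12)
T5 translate by (2, 2): (-5, 12) → (-3, 14)
T6 scale by (3/2, 3/2): (-3, 14) → (-9/2, 21)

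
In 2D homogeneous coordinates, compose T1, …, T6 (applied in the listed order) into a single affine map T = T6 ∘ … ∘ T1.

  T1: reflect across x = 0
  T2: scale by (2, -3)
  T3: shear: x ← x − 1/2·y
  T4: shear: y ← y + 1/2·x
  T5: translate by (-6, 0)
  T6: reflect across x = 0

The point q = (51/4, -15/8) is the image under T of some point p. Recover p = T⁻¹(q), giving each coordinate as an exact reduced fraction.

T1 = [-1 0 0; 0 1 0; 0 0 1]
T2·T1 = [-2 0 0; 0 -3 0; 0 0 1]
T3·…·T1 = [-2 3/2 0; 0 -3 0; 0 0 1]
T4·…·T1 = [-2 3/2 0; -1 -9/4 0; 0 0 1]
T5·…·T1 = [-2 3/2 -6; -1 -9/4 0; 0 0 1]
T6·…·T1 = [2 -3/2 6; -1 -9/4 0; 0 0 1]
det M = -6; M⁻¹ = [3/8 -1/4 -9/4; -1/6 -1/3 1; 0 0 1]
M⁻¹ · (51/4, -15/8)ᵀ = (3, -1/2)ᵀ

p = (3, -1/2)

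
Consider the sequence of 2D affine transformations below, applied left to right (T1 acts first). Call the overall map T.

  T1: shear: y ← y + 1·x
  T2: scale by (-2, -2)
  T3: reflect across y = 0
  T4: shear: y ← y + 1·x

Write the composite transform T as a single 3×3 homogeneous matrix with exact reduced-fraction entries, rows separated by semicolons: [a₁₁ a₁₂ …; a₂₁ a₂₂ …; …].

T = [-2 0 0; 0 2 0; 0 0 1]

T1 = [1 0 0; 1 1 0; 0 0 1]
T2·T1 = [-2 0 0; -2 -2 0; 0 0 1]
T3·…·T1 = [-2 0 0; 2 2 0; 0 0 1]
T4·…·T1 = [-2 0 0; 0 2 0; 0 0 1]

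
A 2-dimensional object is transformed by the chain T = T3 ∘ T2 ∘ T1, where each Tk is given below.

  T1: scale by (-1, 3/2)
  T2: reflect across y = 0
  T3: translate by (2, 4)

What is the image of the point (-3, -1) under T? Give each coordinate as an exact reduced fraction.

T(p) = (5, 11/2)

T1 scale by (-1, 3/2): (-3, -1) → (3, -3/2)
T2 reflect across y = 0: (3, -3/2) → (3, 3/2)
T3 translate by (2, 4): (3, 3/2) → (5, 11/2)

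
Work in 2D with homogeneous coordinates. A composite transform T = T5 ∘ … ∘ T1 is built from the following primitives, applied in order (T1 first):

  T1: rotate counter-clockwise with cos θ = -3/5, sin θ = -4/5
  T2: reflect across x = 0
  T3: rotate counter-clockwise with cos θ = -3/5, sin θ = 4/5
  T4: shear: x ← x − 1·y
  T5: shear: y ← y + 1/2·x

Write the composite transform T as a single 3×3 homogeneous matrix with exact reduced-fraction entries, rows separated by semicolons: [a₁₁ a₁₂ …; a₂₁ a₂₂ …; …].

T = [-17/25 31/25 0; 31/50 17/50 0; 0 0 1]

T1 = [-3/5 4/5 0; -4/5 -3/5 0; 0 0 1]
T2·T1 = [3/5 -4/5 0; -4/5 -3/5 0; 0 0 1]
T3·…·T1 = [7/25 24/25 0; 24/25 -7/25 0; 0 0 1]
T4·…·T1 = [-17/25 31/25 0; 24/25 -7/25 0; 0 0 1]
T5·…·T1 = [-17/25 31/25 0; 31/50 17/50 0; 0 0 1]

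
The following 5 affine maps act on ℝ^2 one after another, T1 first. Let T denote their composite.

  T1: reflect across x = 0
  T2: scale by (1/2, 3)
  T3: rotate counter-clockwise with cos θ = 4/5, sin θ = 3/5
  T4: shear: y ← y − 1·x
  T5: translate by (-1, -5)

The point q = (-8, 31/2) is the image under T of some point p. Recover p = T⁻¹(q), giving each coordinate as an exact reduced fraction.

p = (-5, 5)

T1 = [-1 0 0; 0 1 0; 0 0 1]
T2·T1 = [-1/2 0 0; 0 3 0; 0 0 1]
T3·…·T1 = [-2/5 -9/5 0; -3/10 12/5 0; 0 0 1]
T4·…·T1 = [-2/5 -9/5 0; 1/10 21/5 0; 0 0 1]
T5·…·T1 = [-2/5 -9/5 -1; 1/10 21/5 -5; 0 0 1]
det M = -3/2; M⁻¹ = [-14/5 -6/5 -44/5; 1/15 4/15 7/5; 0 0 1]
M⁻¹ · (-8, 31/2)ᵀ = (-5, 5)ᵀ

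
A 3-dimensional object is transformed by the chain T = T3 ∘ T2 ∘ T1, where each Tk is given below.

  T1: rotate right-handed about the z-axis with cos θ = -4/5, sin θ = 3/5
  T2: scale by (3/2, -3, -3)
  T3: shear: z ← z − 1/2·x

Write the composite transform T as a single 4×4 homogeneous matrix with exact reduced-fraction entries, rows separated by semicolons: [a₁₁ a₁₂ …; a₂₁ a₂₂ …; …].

T1 = [-4/5 -3/5 0 0; 3/5 -4/5 0 0; 0 0 1 0; 0 0 0 1]
T2·T1 = [-6/5 -9/10 0 0; -9/5 12/5 0 0; 0 0 -3 0; 0 0 0 1]
T3·…·T1 = [-6/5 -9/10 0 0; -9/5 12/5 0 0; 3/5 9/20 -3 0; 0 0 0 1]

T = [-6/5 -9/10 0 0; -9/5 12/5 0 0; 3/5 9/20 -3 0; 0 0 0 1]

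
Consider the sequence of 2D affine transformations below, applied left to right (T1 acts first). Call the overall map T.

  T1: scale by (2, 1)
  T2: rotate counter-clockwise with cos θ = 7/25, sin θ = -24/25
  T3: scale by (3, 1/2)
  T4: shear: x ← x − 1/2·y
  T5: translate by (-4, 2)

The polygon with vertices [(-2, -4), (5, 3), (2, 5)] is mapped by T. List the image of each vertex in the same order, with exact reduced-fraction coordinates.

T1 scale by (2, 1): (-2, -4) → (-4, -4); (5, 3) → (10, 3); (2, 5) → (4, 5)
T2 rotate counter-clockwise with cos θ = 7/25, sin θ = -24/25: (-4, -4) → (-124/25, 68/25); (10, 3) → (142/25, -219/25); (4, 5) → (148/25, -61/25)
T3 scale by (3, 1/2): (-124/25, 68/25) → (-372/25, 34/25); (142/25, -219/25) → (426/25, -219/50); (148/25, -61/25) → (444/25, -61/50)
T4 shear: x ← x − 1/2·y: (-372/25, 34/25) → (-389/25, 34/25); (426/25, -219/50) → (1923/100, -219/50); (444/25, -61/50) → (1837/100, -61/50)
T5 translate by (-4, 2): (-389/25, 34/25) → (-489/25, 84/25); (1923/100, -219/50) → (1523/100, -119/50); (1837/100, -61/50) → (1437/100, 39/50)

image vertices: (-489/25, 84/25), (1523/100, -119/50), (1437/100, 39/50)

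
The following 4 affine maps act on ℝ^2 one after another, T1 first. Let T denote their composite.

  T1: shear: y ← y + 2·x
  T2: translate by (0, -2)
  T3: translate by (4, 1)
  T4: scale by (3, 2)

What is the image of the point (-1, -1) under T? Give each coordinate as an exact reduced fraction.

T1 shear: y ← y + 2·x: (-1, -1) → (-1, -3)
T2 translate by (0, -2): (-1, -3) → (-1, -5)
T3 translate by (4, 1): (-1, -5) → (3, -4)
T4 scale by (3, 2): (3, -4) → (9, -8)

T(p) = (9, -8)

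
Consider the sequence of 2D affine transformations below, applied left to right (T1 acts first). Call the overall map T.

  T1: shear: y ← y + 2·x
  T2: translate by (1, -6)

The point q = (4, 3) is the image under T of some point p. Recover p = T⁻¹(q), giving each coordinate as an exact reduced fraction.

T1 = [1 0 0; 2 1 0; 0 0 1]
T2·T1 = [1 0 1; 2 1 -6; 0 0 1]
det M = 1; M⁻¹ = [1 0 -1; -2 1 8; 0 0 1]
M⁻¹ · (4, 3)ᵀ = (3, 3)ᵀ

p = (3, 3)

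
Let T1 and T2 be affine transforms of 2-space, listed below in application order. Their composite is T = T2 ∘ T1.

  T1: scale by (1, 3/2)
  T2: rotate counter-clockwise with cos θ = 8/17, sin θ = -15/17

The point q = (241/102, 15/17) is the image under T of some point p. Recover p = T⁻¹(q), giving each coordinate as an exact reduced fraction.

p = (1/3, 5/3)

T1 = [1 0 0; 0 3/2 0; 0 0 1]
T2·T1 = [8/17 45/34 0; -15/17 12/17 0; 0 0 1]
det M = 3/2; M⁻¹ = [8/17 -15/17 0; 10/17 16/51 0; 0 0 1]
M⁻¹ · (241/102, 15/17)ᵀ = (1/3, 5/3)ᵀ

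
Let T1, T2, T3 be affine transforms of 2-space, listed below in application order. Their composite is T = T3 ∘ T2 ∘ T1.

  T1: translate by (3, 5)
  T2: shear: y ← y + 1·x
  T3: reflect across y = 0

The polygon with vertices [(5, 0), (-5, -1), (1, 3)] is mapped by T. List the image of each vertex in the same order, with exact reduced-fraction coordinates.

T1 translate by (3, 5): (5, 0) → (8, 5); (-5, -1) → (-2, 4); (1, 3) → (4, 8)
T2 shear: y ← y + 1·x: (8, 5) → (8, 13); (-2, 4) → (-2, 2); (4, 8) → (4, 12)
T3 reflect across y = 0: (8, 13) → (8, -13); (-2, 2) → (-2, -2); (4, 12) → (4, -12)

image vertices: (8, -13), (-2, -2), (4, -12)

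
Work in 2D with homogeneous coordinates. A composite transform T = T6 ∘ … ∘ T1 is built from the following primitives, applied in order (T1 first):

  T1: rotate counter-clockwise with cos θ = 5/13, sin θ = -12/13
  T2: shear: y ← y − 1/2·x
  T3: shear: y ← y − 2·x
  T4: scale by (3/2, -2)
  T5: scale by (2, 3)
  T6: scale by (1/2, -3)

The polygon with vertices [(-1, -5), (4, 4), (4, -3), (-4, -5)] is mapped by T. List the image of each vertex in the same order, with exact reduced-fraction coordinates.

T1 rotate counter-clockwise with cos θ = 5/13, sin θ = -12/13: (-1, -5) → (-5, -1); (4, 4) → (68/13, -28/13); (4, -3) → (-16/13, -63/13); (-4, -5) → (-80/13, 23/13)
T2 shear: y ← y − 1/2·x: (-5, -1) → (-5, 3/2); (68/13, -28/13) → (68/13, -62/13); (-16/13, -63/13) → (-16/13, -55/13); (-80/13, 23/13) → (-80/13, 63/13)
T3 shear: y ← y − 2·x: (-5, 3/2) → (-5, 23/2); (68/13, -62/13) → (68/13, -198/13); (-16/13, -55/13) → (-16/13, -23/13); (-80/13, 63/13) → (-80/13, 223/13)
T4 scale by (3/2, -2): (-5, 23/2) → (-15/2, -23); (68/13, -198/13) → (102/13, 396/13); (-16/13, -23/13) → (-24/13, 46/13); (-80/13, 223/13) → (-120/13, -446/13)
T5 scale by (2, 3): (-15/2, -23) → (-15, -69); (102/13, 396/13) → (204/13, 1188/13); (-24/13, 46/13) → (-48/13, 138/13); (-120/13, -446/13) → (-240/13, -1338/13)
T6 scale by (1/2, -3): (-15, -69) → (-15/2, 207); (204/13, 1188/13) → (102/13, -3564/13); (-48/13, 138/13) → (-24/13, -414/13); (-240/13, -1338/13) → (-120/13, 4014/13)

image vertices: (-15/2, 207), (102/13, -3564/13), (-24/13, -414/13), (-120/13, 4014/13)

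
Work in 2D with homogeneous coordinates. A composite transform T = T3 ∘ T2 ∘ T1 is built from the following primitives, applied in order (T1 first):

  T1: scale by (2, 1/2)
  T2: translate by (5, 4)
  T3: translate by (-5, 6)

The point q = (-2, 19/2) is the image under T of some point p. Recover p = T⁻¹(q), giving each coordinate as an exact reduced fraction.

T1 = [2 0 0; 0 1/2 0; 0 0 1]
T2·T1 = [2 0 5; 0 1/2 4; 0 0 1]
T3·…·T1 = [2 0 0; 0 1/2 10; 0 0 1]
det M = 1; M⁻¹ = [1/2 0 0; 0 2 -20; 0 0 1]
M⁻¹ · (-2, 19/2)ᵀ = (-1, -1)ᵀ

p = (-1, -1)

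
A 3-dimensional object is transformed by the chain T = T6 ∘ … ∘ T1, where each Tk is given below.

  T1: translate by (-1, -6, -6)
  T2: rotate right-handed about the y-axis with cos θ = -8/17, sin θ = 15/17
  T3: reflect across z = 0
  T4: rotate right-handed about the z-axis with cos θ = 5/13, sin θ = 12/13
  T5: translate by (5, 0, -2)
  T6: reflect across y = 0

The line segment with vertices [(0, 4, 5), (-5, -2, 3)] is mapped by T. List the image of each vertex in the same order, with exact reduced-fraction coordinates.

image vertices: (1478/221, 254/221, -57/17), (2752/221, 644/221, -148/17)

T1 translate by (-1, -6, -6): (0, 4, 5) → (-1, -2, -1); (-5, -2, 3) → (-6, -8, -3)
T2 rotate right-handed about the y-axis with cos θ = -8/17, sin θ = 15/17: (-1, -2, -1) → (-7/17, -2, 23/17); (-6, -8, -3) → (3/17, -8, 114/17)
T3 reflect across z = 0: (-7/17, -2, 23/17) → (-7/17, -2, -23/17); (3/17, -8, 114/17) → (3/17, -8, -114/17)
T4 rotate right-handed about the z-axis with cos θ = 5/13, sin θ = 12/13: (-7/17, -2, -23/17) → (373/221, -254/221, -23/17); (3/17, -8, -114/17) → (1647/221, -644/221, -114/17)
T5 translate by (5, 0, -2): (373/221, -254/221, -23/17) → (1478/221, -254/221, -57/17); (1647/221, -644/221, -114/17) → (2752/221, -644/221, -148/17)
T6 reflect across y = 0: (1478/221, -254/221, -57/17) → (1478/221, 254/221, -57/17); (2752/221, -644/221, -148/17) → (2752/221, 644/221, -148/17)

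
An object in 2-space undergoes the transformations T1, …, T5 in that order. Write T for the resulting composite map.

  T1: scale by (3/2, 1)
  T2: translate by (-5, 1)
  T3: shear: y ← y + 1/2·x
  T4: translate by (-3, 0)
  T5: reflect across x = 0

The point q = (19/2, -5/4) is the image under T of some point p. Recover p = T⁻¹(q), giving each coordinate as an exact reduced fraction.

T1 = [3/2 0 0; 0 1 0; 0 0 1]
T2·T1 = [3/2 0 -5; 0 1 1; 0 0 1]
T3·…·T1 = [3/2 0 -5; 3/4 1 -3/2; 0 0 1]
T4·…·T1 = [3/2 0 -8; 3/4 1 -3/2; 0 0 1]
T5·…·T1 = [-3/2 0 8; 3/4 1 -3/2; 0 0 1]
det M = -3/2; M⁻¹ = [-2/3 0 16/3; 1/2 1 -5/2; 0 0 1]
M⁻¹ · (19/2, -5/4)ᵀ = (-1, 1)ᵀ

p = (-1, 1)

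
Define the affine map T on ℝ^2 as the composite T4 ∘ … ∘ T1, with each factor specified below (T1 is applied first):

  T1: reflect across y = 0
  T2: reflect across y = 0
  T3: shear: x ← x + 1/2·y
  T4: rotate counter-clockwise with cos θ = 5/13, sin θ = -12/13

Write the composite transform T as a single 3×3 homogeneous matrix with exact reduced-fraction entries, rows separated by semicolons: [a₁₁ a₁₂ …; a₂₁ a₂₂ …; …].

T1 = [1 0 0; 0 -1 0; 0 0 1]
T2·T1 = [1 0 0; 0 1 0; 0 0 1]
T3·…·T1 = [1 1/2 0; 0 1 0; 0 0 1]
T4·…·T1 = [5/13 29/26 0; -12/13 -1/13 0; 0 0 1]

T = [5/13 29/26 0; -12/13 -1/13 0; 0 0 1]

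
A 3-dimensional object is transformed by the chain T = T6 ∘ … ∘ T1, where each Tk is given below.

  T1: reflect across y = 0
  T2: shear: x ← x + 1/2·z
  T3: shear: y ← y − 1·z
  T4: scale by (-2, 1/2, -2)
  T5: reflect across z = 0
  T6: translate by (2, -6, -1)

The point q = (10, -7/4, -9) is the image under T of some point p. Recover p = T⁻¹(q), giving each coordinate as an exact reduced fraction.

p = (-2, -9/2, -4)

T1 = [1 0 0 0; 0 -1 0 0; 0 0 1 0; 0 0 0 1]
T2·T1 = [1 0 1/2 0; 0 -1 0 0; 0 0 1 0; 0 0 0 1]
T3·…·T1 = [1 0 1/2 0; 0 -1 -1 0; 0 0 1 0; 0 0 0 1]
T4·…·T1 = [-2 0 -1 0; 0 -1/2 -1/2 0; 0 0 -2 0; 0 0 0 1]
T5·…·T1 = [-2 0 -1 0; 0 -1/2 -1/2 0; 0 0 2 0; 0 0 0 1]
T6·…·T1 = [-2 0 -1 2; 0 -1/2 -1/2 -6; 0 0 2 -1; 0 0 0 1]
det M = 2; M⁻¹ = [-1/2 0 -1/4 3/4; 0 -2 -1/2 -25/2; 0 0 1/2 1/2; 0 0 0 1]
M⁻¹ · (10, -7/4, -9)ᵀ = (-2, -9/2, -4)ᵀ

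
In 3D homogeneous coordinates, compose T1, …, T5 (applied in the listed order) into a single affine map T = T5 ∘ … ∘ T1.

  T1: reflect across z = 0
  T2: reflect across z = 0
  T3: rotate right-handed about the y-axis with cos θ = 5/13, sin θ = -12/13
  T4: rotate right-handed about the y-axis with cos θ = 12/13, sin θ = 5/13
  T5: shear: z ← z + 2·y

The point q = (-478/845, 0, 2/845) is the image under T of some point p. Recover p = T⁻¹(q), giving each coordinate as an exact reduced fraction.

T1 = [1 0 0 0; 0 1 0 0; 0 0 -1 0; 0 0 0 1]
T2·T1 = [1 0 0 0; 0 1 0 0; 0 0 1 0; 0 0 0 1]
T3·…·T1 = [5/13 0 -12/13 0; 0 1 0 0; 12/13 0 5/13 0; 0 0 0 1]
T4·…·T1 = [120/169 0 -119/169 0; 0 1 0 0; 119/169 0 120/169 0; 0 0 0 1]
T5·…·T1 = [120/169 0 -119/169 0; 0 1 0 0; 119/169 2 120/169 0; 0 0 0 1]
det M = 1; M⁻¹ = [120/169 -238/169 119/169 0; 0 1 0 0; -119/169 -240/169 120/169 0; 0 0 0 1]
M⁻¹ · (-478/845, 0, 2/845)ᵀ = (-2/5, 0, 2/5)ᵀ

p = (-2/5, 0, 2/5)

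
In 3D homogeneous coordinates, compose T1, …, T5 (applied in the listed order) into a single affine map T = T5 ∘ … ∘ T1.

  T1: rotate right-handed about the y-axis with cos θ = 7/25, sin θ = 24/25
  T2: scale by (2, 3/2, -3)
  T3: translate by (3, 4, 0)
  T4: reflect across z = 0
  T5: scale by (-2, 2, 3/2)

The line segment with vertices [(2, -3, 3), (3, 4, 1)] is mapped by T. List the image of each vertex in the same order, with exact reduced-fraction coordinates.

T1 rotate right-handed about the y-axis with cos θ = 7/25, sin θ = 24/25: (2, -3, 3) → (86/25, -3, -27/25); (3, 4, 1) → (9/5, 4, -13/5)
T2 scale by (2, 3/2, -3): (86/25, -3, -27/25) → (172/25, -9/2, 81/25); (9/5, 4, -13/5) → (18/5, 6, 39/5)
T3 translate by (3, 4, 0): (172/25, -9/2, 81/25) → (247/25, -1/2, 81/25); (18/5, 6, 39/5) → (33/5, 10, 39/5)
T4 reflect across z = 0: (247/25, -1/2, 81/25) → (247/25, -1/2, -81/25); (33/5, 10, 39/5) → (33/5, 10, -39/5)
T5 scale by (-2, 2, 3/2): (247/25, -1/2, -81/25) → (-494/25, -1, -243/50); (33/5, 10, -39/5) → (-66/5, 20, -117/10)

image vertices: (-494/25, -1, -243/50), (-66/5, 20, -117/10)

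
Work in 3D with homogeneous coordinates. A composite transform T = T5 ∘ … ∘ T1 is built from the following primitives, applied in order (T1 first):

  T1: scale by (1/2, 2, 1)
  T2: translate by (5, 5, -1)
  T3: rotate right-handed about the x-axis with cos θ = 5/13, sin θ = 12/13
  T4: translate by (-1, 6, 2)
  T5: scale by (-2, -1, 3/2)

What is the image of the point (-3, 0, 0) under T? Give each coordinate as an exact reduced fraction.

T(p) = (-5, -115/13, 243/26)

T1 scale by (1/2, 2, 1): (-3, 0, 0) → (-3/2, 0, 0)
T2 translate by (5, 5, -1): (-3/2, 0, 0) → (7/2, 5, -1)
T3 rotate right-handed about the x-axis with cos θ = 5/13, sin θ = 12/13: (7/2, 5, -1) → (7/2, 37/13, 55/13)
T4 translate by (-1, 6, 2): (7/2, 37/13, 55/13) → (5/2, 115/13, 81/13)
T5 scale by (-2, -1, 3/2): (5/2, 115/13, 81/13) → (-5, -115/13, 243/26)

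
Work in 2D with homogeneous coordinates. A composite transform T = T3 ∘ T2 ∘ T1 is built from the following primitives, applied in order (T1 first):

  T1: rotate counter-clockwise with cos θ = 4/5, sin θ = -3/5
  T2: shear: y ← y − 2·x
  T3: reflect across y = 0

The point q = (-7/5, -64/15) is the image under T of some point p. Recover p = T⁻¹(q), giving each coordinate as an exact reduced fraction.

p = (-2, 1/3)

T1 = [4/5 3/5 0; -3/5 4/5 0; 0 0 1]
T2·T1 = [4/5 3/5 0; -11/5 -2/5 0; 0 0 1]
T3·…·T1 = [4/5 3/5 0; 11/5 2/5 0; 0 0 1]
det M = -1; M⁻¹ = [-2/5 3/5 0; 11/5 -4/5 0; 0 0 1]
M⁻¹ · (-7/5, -64/15)ᵀ = (-2, 1/3)ᵀ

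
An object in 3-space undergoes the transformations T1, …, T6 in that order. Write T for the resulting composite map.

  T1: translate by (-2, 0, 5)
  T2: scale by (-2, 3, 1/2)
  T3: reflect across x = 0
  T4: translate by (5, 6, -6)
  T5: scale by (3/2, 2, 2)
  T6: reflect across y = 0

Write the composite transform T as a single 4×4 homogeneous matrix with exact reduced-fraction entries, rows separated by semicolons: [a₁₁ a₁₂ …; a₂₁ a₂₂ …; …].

T = [3 0 0 3/2; 0 -6 0 -12; 0 0 1 -7; 0 0 0 1]

T1 = [1 0 0 -2; 0 1 0 0; 0 0 1 5; 0 0 0 1]
T2·T1 = [-2 0 0 4; 0 3 0 0; 0 0 1/2 5/2; 0 0 0 1]
T3·…·T1 = [2 0 0 -4; 0 3 0 0; 0 0 1/2 5/2; 0 0 0 1]
T4·…·T1 = [2 0 0 1; 0 3 0 6; 0 0 1/2 -7/2; 0 0 0 1]
T5·…·T1 = [3 0 0 3/2; 0 6 0 12; 0 0 1 -7; 0 0 0 1]
T6·…·T1 = [3 0 0 3/2; 0 -6 0 -12; 0 0 1 -7; 0 0 0 1]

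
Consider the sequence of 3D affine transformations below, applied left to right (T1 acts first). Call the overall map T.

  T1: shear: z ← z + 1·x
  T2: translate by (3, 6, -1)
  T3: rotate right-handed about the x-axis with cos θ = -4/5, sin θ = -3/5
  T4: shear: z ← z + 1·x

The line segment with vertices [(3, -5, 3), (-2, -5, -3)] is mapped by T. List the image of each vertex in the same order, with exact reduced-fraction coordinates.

T1 shear: z ← z + 1·x: (3, -5, 3) → (3, -5, 6); (-2, -5, -3) → (-2, -5, -5)
T2 translate by (3, 6, -1): (3, -5, 6) → (6, 1, 5); (-2, -5, -5) → (1, 1, -6)
T3 rotate right-handed about the x-axis with cos θ = -4/5, sin θ = -3/5: (6, 1, 5) → (6, 11/5, -23/5); (1, 1, -6) → (1, -22/5, 21/5)
T4 shear: z ← z + 1·x: (6, 11/5, -23/5) → (6, 11/5, 7/5); (1, -22/5, 21/5) → (1, -22/5, 26/5)

image vertices: (6, 11/5, 7/5), (1, -22/5, 26/5)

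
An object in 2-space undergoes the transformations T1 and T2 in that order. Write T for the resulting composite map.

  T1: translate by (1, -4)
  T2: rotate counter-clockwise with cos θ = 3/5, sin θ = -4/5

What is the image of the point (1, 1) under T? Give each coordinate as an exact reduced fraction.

T1 translate by (1, -4): (1, 1) → (2, -3)
T2 rotate counter-clockwise with cos θ = 3/5, sin θ = -4/5: (2, -3) → (-6/5, -17/5)

T(p) = (-6/5, -17/5)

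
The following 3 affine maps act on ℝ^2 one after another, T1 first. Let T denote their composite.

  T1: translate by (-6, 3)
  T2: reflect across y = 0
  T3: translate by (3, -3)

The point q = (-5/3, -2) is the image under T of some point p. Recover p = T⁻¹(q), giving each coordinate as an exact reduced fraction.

p = (4/3, -4)

T1 = [1 0 -6; 0 1 3; 0 0 1]
T2·T1 = [1 0 -6; 0 -1 -3; 0 0 1]
T3·…·T1 = [1 0 -3; 0 -1 -6; 0 0 1]
det M = -1; M⁻¹ = [1 0 3; 0 -1 -6; 0 0 1]
M⁻¹ · (-5/3, -2)ᵀ = (4/3, -4)ᵀ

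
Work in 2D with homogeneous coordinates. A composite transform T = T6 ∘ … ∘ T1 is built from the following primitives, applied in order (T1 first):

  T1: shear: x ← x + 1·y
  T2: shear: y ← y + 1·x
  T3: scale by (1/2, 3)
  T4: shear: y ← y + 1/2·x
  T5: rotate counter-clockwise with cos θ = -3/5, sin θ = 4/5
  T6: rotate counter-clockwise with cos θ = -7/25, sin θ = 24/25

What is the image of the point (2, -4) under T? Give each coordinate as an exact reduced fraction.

T(p) = (-71/5, 119/10)

T1 shear: x ← x + 1·y: (2, -4) → (-2, -4)
T2 shear: y ← y + 1·x: (-2, -4) → (-2, -6)
T3 scale by (1/2, 3): (-2, -6) → (-1, -18)
T4 shear: y ← y + 1/2·x: (-1, -18) → (-1, -37/2)
T5 rotate counter-clockwise with cos θ = -3/5, sin θ = 4/5: (-1, -37/2) → (77/5, 103/10)
T6 rotate counter-clockwise with cos θ = -7/25, sin θ = 24/25: (77/5, 103/10) → (-71/5, 119/10)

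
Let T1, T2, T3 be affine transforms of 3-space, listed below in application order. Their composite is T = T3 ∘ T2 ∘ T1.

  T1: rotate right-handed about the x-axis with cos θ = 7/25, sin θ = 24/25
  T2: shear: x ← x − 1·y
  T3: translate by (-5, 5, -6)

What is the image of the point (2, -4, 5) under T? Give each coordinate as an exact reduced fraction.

T(p) = (73/25, -23/25, -211/25)

T1 rotate right-handed about the x-axis with cos θ = 7/25, sin θ = 24/25: (2, -4, 5) → (2, -148/25, -61/25)
T2 shear: x ← x − 1·y: (2, -148/25, -61/25) → (198/25, -148/25, -61/25)
T3 translate by (-5, 5, -6): (198/25, -148/25, -61/25) → (73/25, -23/25, -211/25)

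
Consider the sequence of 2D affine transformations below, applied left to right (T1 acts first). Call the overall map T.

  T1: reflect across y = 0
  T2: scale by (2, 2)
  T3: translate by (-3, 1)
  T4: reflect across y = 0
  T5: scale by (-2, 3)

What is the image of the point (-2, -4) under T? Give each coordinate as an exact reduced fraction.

T1 reflect across y = 0: (-2, -4) → (-2, 4)
T2 scale by (2, 2): (-2, 4) → (-4, 8)
T3 translate by (-3, 1): (-4, 8) → (-7, 9)
T4 reflect across y = 0: (-7, 9) → (-7, -9)
T5 scale by (-2, 3): (-7, -9) → (14, -27)

T(p) = (14, -27)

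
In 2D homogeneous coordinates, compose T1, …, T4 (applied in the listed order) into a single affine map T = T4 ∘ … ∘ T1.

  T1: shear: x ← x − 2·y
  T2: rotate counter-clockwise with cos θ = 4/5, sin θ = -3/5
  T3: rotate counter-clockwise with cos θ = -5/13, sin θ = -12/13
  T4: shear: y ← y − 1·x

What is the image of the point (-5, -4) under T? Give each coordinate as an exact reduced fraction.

T1 shear: x ← x − 2·y: (-5, -4) → (3, -4)
T2 rotate counter-clockwise with cos θ = 4/5, sin θ = -3/5: (3, -4) → (0, -5)
T3 rotate counter-clockwise with cos θ = -5/13, sin θ = -12/13: (0, -5) → (-60/13, 25/13)
T4 shear: y ← y − 1·x: (-60/13, 25/13) → (-60/13, 85/13)

T(p) = (-60/13, 85/13)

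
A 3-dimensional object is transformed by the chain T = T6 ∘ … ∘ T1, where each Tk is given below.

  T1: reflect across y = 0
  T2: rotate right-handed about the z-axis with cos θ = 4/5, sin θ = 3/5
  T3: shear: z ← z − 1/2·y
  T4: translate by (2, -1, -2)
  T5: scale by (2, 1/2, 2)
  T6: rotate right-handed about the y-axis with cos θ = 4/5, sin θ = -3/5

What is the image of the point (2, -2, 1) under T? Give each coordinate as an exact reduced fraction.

T1 reflect across y = 0: (2, -2, 1) → (2, 2, 1)
T2 rotate right-handed about the z-axis with cos θ = 4/5, sin θ = 3/5: (2, 2, 1) → (2/5, 14/5, 1)
T3 shear: z ← z − 1/2·y: (2/5, 14/5, 1) → (2/5, 14/5, -2/5)
T4 translate by (2, -1, -2): (2/5, 14/5, -2/5) → (12/5, 9/5, -12/5)
T5 scale by (2, 1/2, 2): (12/5, 9/5, -12/5) → (24/5, 9/10, -24/5)
T6 rotate right-handed about the y-axis with cos θ = 4/5, sin θ = -3/5: (24/5, 9/10, -24/5) → (168/25, 9/10, -24/25)

T(p) = (168/25, 9/10, -24/25)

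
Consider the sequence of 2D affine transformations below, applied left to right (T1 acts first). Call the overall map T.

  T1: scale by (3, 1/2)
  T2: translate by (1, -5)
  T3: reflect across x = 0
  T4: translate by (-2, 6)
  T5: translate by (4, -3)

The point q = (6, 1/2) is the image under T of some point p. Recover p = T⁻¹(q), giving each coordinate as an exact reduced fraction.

T1 = [3 0 0; 0 1/2 0; 0 0 1]
T2·T1 = [3 0 1; 0 1/2 -5; 0 0 1]
T3·…·T1 = [-3 0 -1; 0 1/2 -5; 0 0 1]
T4·…·T1 = [-3 0 -3; 0 1/2 1; 0 0 1]
T5·…·T1 = [-3 0 1; 0 1/2 -2; 0 0 1]
det M = -3/2; M⁻¹ = [-1/3 0 1/3; 0 2 4; 0 0 1]
M⁻¹ · (6, 1/2)ᵀ = (-5/3, 5)ᵀ

p = (-5/3, 5)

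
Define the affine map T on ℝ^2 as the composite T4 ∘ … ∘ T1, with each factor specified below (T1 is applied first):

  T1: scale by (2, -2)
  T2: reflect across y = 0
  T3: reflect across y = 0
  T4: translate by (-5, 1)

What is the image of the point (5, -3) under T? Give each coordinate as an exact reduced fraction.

T1 scale by (2, -2): (5, -3) → (10, 6)
T2 reflect across y = 0: (10, 6) → (10, -6)
T3 reflect across y = 0: (10, -6) → (10, 6)
T4 translate by (-5, 1): (10, 6) → (5, 7)

T(p) = (5, 7)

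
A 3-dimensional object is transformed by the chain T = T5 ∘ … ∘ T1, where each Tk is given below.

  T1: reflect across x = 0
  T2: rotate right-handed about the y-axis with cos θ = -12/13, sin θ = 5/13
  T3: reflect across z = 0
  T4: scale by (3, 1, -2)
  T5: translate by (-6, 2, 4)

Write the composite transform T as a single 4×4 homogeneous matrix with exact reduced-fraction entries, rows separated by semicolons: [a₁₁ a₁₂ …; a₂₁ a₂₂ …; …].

T1 = [-1 0 0 0; 0 1 0 0; 0 0 1 0; 0 0 0 1]
T2·T1 = [12/13 0 5/13 0; 0 1 0 0; 5/13 0 -12/13 0; 0 0 0 1]
T3·…·T1 = [12/13 0 5/13 0; 0 1 0 0; -5/13 0 12/13 0; 0 0 0 1]
T4·…·T1 = [36/13 0 15/13 0; 0 1 0 0; 10/13 0 -24/13 0; 0 0 0 1]
T5·…·T1 = [36/13 0 15/13 -6; 0 1 0 2; 10/13 0 -24/13 4; 0 0 0 1]

T = [36/13 0 15/13 -6; 0 1 0 2; 10/13 0 -24/13 4; 0 0 0 1]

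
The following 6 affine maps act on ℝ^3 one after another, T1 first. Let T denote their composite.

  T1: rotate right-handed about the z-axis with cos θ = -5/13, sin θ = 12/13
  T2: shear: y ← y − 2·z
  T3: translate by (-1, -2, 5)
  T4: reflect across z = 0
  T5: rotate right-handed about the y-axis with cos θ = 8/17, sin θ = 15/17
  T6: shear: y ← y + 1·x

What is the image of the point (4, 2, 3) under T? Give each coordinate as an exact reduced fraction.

T1 rotate right-handed about the z-axis with cos θ = -5/13, sin θ = 12/13: (4, 2, 3) → (-44/13, 38/13, 3)
T2 shear: y ← y − 2·z: (-44/13, 38/13, 3) → (-44/13, -40/13, 3)
T3 translate by (-1, -2, 5): (-44/13, -40/13, 3) → (-57/13, -66/13, 8)
T4 reflect across z = 0: (-57/13, -66/13, 8) → (-57/13, -66/13, -8)
T5 rotate right-handed about the y-axis with cos θ = 8/17, sin θ = 15/17: (-57/13, -66/13, -8) → (-2016/221, -66/13, 23/221)
T6 shear: y ← y + 1·x: (-2016/221, -66/13, 23/221) → (-2016/221, -3138/221, 23/221)

T(p) = (-2016/221, -3138/221, 23/221)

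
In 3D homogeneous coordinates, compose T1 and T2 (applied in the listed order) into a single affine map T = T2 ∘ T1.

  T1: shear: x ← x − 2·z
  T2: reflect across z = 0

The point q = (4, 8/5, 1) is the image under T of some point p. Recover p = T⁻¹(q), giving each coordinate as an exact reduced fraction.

p = (2, 8/5, -1)

T1 = [1 0 -2 0; 0 1 0 0; 0 0 1 0; 0 0 0 1]
T2·T1 = [1 0 -2 0; 0 1 0 0; 0 0 -1 0; 0 0 0 1]
det M = -1; M⁻¹ = [1 0 -2 0; 0 1 0 0; 0 0 -1 0; 0 0 0 1]
M⁻¹ · (4, 8/5, 1)ᵀ = (2, 8/5, -1)ᵀ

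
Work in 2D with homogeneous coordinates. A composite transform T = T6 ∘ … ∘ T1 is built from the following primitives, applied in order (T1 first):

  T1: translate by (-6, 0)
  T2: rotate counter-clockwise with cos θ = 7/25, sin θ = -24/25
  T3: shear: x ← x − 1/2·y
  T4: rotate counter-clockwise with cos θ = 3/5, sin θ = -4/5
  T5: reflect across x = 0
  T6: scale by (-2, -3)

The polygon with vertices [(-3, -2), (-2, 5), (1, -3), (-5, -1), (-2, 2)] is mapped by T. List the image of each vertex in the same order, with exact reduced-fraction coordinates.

image vertices: (344/125, -4362/125), (1519/125, -2637/125), (-147/125, -2769/125), (679/125, -5067/125), (982/125, -3186/125)

T1 translate by (-6, 0): (-3, -2) → (-9, -2); (-2, 5) → (-8, 5); (1, -3) → (-5, -3); (-5, -1) → (-11, -1); (-2, 2) → (-8, 2)
T2 rotate counter-clockwise with cos θ = 7/25, sin θ = -24/25: (-9, -2) → (-111/25, 202/25); (-8, 5) → (64/25, 227/25); (-5, -3) → (-107/25, 99/25); (-11, -1) → (-101/25, 257/25); (-8, 2) → (-8/25, 206/25)
T3 shear: x ← x − 1/2·y: (-111/25, 202/25) → (-212/25, 202/25); (64/25, 227/25) → (-99/50, 227/25); (-107/25, 99/25) → (-313/50, 99/25); (-101/25, 257/25) → (-459/50, 257/25); (-8/25, 206/25) → (-111/25, 206/25)
T4 rotate counter-clockwise with cos θ = 3/5, sin θ = -4/5: (-212/25, 202/25) → (172/125, 1454/125); (-99/50, 227/25) → (1519/250, 879/125); (-313/50, 99/25) → (-147/250, 923/125); (-459/50, 257/25) → (679/250, 1689/125); (-111/25, 206/25) → (491/125, 1062/125)
T5 reflect across x = 0: (172/125, 1454/125) → (-172/125, 1454/125); (1519/250, 879/125) → (-1519/250, 879/125); (-147/250, 923/125) → (147/250, 923/125); (679/250, 1689/125) → (-679/250, 1689/125); (491/125, 1062/125) → (-491/125, 1062/125)
T6 scale by (-2, -3): (-172/125, 1454/125) → (344/125, -4362/125); (-1519/250, 879/125) → (1519/125, -2637/125); (147/250, 923/125) → (-147/125, -2769/125); (-679/250, 1689/125) → (679/125, -5067/125); (-491/125, 1062/125) → (982/125, -3186/125)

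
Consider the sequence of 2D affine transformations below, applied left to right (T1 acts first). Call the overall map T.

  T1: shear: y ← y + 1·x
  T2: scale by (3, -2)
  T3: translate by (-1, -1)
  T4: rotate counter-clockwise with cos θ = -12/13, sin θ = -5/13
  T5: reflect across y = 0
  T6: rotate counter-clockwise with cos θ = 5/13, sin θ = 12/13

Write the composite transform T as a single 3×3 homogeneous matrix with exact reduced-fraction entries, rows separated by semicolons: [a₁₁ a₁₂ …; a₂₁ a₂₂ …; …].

T = [-122/169 238/169 239/169; -597/169 -240/169 -1/169; 0 0 1]

T1 = [1 0 0; 1 1 0; 0 0 1]
T2·T1 = [3 0 0; -2 -2 0; 0 0 1]
T3·…·T1 = [3 0 -1; -2 -2 -1; 0 0 1]
T4·…·T1 = [-46/13 -10/13 7/13; 9/13 24/13 17/13; 0 0 1]
T5·…·T1 = [-46/13 -10/13 7/13; -9/13 -24/13 -17/13; 0 0 1]
T6·…·T1 = [-122/169 238/169 239/169; -597/169 -240/169 -1/169; 0 0 1]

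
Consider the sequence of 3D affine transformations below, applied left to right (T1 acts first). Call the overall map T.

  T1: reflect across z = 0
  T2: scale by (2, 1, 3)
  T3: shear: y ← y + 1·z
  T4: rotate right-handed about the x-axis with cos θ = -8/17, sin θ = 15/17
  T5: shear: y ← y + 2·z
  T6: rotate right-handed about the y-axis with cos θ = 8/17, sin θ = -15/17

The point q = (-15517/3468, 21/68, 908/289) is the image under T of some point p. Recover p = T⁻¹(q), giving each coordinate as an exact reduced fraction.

T1 = [1 0 0 0; 0 1 0 0; 0 0 -1 0; 0 0 0 1]
T2·T1 = [2 0 0 0; 0 1 0 0; 0 0 -3 0; 0 0 0 1]
T3·…·T1 = [2 0 0 0; 0 1 -3 0; 0 0 -3 0; 0 0 0 1]
T4·…·T1 = [2 0 0 0; 0 -8/17 69/17 0; 0 15/17 -21/17 0; 0 0 0 1]
T5·…·T1 = [2 0 0 0; 0 22/17 27/17 0; 0 15/17 -21/17 0; 0 0 0 1]
T6·…·T1 = [16/17 -225/289 315/289 0; 0 22/17 27/17 0; 30/17 120/289 -168/289 0; 0 0 0 1]
det M = -6; M⁻¹ = [4/17 0 15/34 0; -135/289 7/17 72/289 0; 110/289 5/17 -176/867 0; 0 0 0 1]
M⁻¹ · (-15517/3468, 21/68, 908/289)ᵀ = (1/3, 3, -9/4)ᵀ

p = (1/3, 3, -9/4)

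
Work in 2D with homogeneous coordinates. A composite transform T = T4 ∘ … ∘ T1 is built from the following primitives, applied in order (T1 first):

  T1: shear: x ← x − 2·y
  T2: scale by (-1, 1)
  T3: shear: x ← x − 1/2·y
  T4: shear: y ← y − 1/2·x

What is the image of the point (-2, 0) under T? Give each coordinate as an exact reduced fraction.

T1 shear: x ← x − 2·y: (-2, 0) → (-2, 0)
T2 scale by (-1, 1): (-2, 0) → (2, 0)
T3 shear: x ← x − 1/2·y: (2, 0) → (2, 0)
T4 shear: y ← y − 1/2·x: (2, 0) → (2, -1)

T(p) = (2, -1)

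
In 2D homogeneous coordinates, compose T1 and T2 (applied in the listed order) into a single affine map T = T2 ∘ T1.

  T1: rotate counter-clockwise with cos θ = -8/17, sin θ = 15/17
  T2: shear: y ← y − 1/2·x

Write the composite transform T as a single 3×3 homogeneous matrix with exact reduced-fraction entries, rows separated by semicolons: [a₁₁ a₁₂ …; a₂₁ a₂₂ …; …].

T1 = [-8/17 -15/17 0; 15/17 -8/17 0; 0 0 1]
T2·T1 = [-8/17 -15/17 0; 19/17 -1/34 0; 0 0 1]

T = [-8/17 -15/17 0; 19/17 -1/34 0; 0 0 1]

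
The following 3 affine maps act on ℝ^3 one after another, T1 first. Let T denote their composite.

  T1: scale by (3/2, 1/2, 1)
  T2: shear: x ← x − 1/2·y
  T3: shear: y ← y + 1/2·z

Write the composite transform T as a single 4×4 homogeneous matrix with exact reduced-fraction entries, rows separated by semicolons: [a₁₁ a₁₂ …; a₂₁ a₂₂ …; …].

T = [3/2 -1/4 0 0; 0 1/2 1/2 0; 0 0 1 0; 0 0 0 1]

T1 = [3/2 0 0 0; 0 1/2 0 0; 0 0 1 0; 0 0 0 1]
T2·T1 = [3/2 -1/4 0 0; 0 1/2 0 0; 0 0 1 0; 0 0 0 1]
T3·…·T1 = [3/2 -1/4 0 0; 0 1/2 1/2 0; 0 0 1 0; 0 0 0 1]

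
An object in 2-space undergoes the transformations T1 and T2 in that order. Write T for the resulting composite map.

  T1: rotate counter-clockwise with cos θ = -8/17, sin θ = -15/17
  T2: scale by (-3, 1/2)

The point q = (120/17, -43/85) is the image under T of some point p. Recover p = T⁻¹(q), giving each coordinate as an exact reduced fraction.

T1 = [-8/17 15/17 0; -15/17 -8/17 0; 0 0 1]
T2·T1 = [24/17 -45/17 0; -15/34 -4/17 0; 0 0 1]
det M = -3/2; M⁻¹ = [8/51 -30/17 0; -5/17 -16/17 0; 0 0 1]
M⁻¹ · (120/17, -43/85)ᵀ = (2, -8/5)ᵀ

p = (2, -8/5)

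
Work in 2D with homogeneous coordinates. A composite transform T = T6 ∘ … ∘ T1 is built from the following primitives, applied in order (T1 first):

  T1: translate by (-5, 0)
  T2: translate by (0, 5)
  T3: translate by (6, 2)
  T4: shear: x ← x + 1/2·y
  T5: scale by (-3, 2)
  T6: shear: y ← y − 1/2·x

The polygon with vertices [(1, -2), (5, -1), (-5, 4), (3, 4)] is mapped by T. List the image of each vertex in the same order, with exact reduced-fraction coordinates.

image vertices: (-27/2, 67/4), (-27, 51/2), (-9/2, 97/4), (-57/2, 145/4)

T1 translate by (-5, 0): (1, -2) → (-4, -2); (5, -1) → (0, -1); (-5, 4) → (-10, 4); (3, 4) → (-2, 4)
T2 translate by (0, 5): (-4, -2) → (-4, 3); (0, -1) → (0, 4); (-10, 4) → (-10, 9); (-2, 4) → (-2, 9)
T3 translate by (6, 2): (-4, 3) → (2, 5); (0, 4) → (6, 6); (-10, 9) → (-4, 11); (-2, 9) → (4, 11)
T4 shear: x ← x + 1/2·y: (2, 5) → (9/2, 5); (6, 6) → (9, 6); (-4, 11) → (3/2, 11); (4, 11) → (19/2, 11)
T5 scale by (-3, 2): (9/2, 5) → (-27/2, 10); (9, 6) → (-27, 12); (3/2, 11) → (-9/2, 22); (19/2, 11) → (-57/2, 22)
T6 shear: y ← y − 1/2·x: (-27/2, 10) → (-27/2, 67/4); (-27, 12) → (-27, 51/2); (-9/2, 22) → (-9/2, 97/4); (-57/2, 22) → (-57/2, 145/4)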